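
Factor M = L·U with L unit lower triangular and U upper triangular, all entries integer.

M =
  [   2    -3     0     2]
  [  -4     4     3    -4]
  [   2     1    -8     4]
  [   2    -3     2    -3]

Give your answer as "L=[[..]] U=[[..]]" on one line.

  r1 -= -2·r0 → [0,-2,3,0]
  r2 -= 1·r0 → [0,4,-8,2]
  r3 -= 1·r0 → [0,0,2,-5]
  r2 -= -2·r1 → [0,0,-2,2]
  r3 -= 0·r1 → [0,0,2,-5]
  r3 -= -1·r2 → [0,0,0,-3]

L=[[1,0,0,0],[-2,1,0,0],[1,-2,1,0],[1,0,-1,1]] U=[[2,-3,0,2],[0,-2,3,0],[0,0,-2,2],[0,0,0,-3]]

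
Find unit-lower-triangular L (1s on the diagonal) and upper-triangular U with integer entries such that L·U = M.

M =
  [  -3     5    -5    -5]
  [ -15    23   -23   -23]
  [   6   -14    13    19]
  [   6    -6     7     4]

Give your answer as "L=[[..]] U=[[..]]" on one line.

L=[[1,0,0,0],[5,1,0,0],[-2,2,1,0],[-2,-2,-1,1]] U=[[-3,5,-5,-5],[0,-2,2,2],[0,0,-1,5],[0,0,0,3]]

  r1 -= 5·r0 → [0,-2,2,2]
  r2 -= -2·r0 → [0,-4,3,9]
  r3 -= -2·r0 → [0,4,-3,-6]
  r2 -= 2·r1 → [0,0,-1,5]
  r3 -= -2·r1 → [0,0,1,-2]
  r3 -= -1·r2 → [0,0,0,3]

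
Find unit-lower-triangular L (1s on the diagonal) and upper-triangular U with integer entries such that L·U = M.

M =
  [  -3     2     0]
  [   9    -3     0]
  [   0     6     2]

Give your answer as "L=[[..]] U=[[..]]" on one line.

  r1 -= -3·r0 → [0,3,0]
  r2 -= 0·r0 → [0,6,2]
  r2 -= 2·r1 → [0,0,2]

L=[[1,0,0],[-3,1,0],[0,2,1]] U=[[-3,2,0],[0,3,0],[0,0,2]]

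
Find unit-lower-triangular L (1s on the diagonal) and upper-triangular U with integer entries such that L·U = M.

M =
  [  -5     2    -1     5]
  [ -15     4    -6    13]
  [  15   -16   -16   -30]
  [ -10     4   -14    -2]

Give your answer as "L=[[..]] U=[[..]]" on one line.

L=[[1,0,0,0],[3,1,0,0],[-3,5,1,0],[2,0,3,1]] U=[[-5,2,-1,5],[0,-2,-3,-2],[0,0,-4,-5],[0,0,0,3]]

  r1 -= 3·r0 → [0,-2,-3,-2]
  r2 -= -3·r0 → [0,-10,-19,-15]
  r3 -= 2·r0 → [0,0,-12,-12]
  r2 -= 5·r1 → [0,0,-4,-5]
  r3 -= 0·r1 → [0,0,-12,-12]
  r3 -= 3·r2 → [0,0,0,3]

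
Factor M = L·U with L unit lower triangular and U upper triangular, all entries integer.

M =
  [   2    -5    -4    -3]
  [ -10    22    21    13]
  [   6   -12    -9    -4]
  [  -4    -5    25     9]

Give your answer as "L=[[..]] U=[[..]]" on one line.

L=[[1,0,0,0],[-5,1,0,0],[3,-1,1,0],[-2,5,3,1]] U=[[2,-5,-4,-3],[0,-3,1,-2],[0,0,4,3],[0,0,0,4]]

  r1 -= -5·r0 → [0,-3,1,-2]
  r2 -= 3·r0 → [0,3,3,5]
  r3 -= -2·r0 → [0,-15,17,3]
  r2 -= -1·r1 → [0,0,4,3]
  r3 -= 5·r1 → [0,0,12,13]
  r3 -= 3·r2 → [0,0,0,4]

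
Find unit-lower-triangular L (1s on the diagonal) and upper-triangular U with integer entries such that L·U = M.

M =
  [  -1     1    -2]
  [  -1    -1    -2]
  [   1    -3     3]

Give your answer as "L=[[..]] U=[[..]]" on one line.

  row1 -= 1·row0 → [0,-2,0]
  row2 -= -1·row0 → [0,-2,1]
  row2 -= 1·row1 → [0,0,1]

L=[[1,0,0],[1,1,0],[-1,1,1]] U=[[-1,1,-2],[0,-2,0],[0,0,1]]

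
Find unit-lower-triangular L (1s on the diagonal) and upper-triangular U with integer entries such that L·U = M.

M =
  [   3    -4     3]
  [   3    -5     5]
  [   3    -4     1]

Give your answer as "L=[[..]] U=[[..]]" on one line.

  R1 -= 1·R0 → [0,-1,2]
  R2 -= 1·R0 → [0,0,-2]
  R2 -= 0·R1 → [0,0,-2]

L=[[1,0,0],[1,1,0],[1,0,1]] U=[[3,-4,3],[0,-1,2],[0,0,-2]]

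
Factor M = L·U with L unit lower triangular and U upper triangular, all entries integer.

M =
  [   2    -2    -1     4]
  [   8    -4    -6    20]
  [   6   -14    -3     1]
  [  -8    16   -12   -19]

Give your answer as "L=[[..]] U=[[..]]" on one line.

L=[[1,0,0,0],[4,1,0,0],[3,-2,1,0],[-4,2,3,1]] U=[[2,-2,-1,4],[0,4,-2,4],[0,0,-4,-3],[0,0,0,-2]]

  r1 -= 4·r0 → [0,4,-2,4]
  r2 -= 3·r0 → [0,-8,0,-11]
  r3 -= -4·r0 → [0,8,-16,-3]
  r2 -= -2·r1 → [0,0,-4,-3]
  r3 -= 2·r1 → [0,0,-12,-11]
  r3 -= 3·r2 → [0,0,0,-2]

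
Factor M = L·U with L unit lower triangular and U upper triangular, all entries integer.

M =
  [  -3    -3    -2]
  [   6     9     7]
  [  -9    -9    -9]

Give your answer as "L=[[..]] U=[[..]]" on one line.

  r1 -= -2·r0 → [0,3,3]
  r2 -= 3·r0 → [0,0,-3]
  r2 -= 0·r1 → [0,0,-3]

L=[[1,0,0],[-2,1,0],[3,0,1]] U=[[-3,-3,-2],[0,3,3],[0,0,-3]]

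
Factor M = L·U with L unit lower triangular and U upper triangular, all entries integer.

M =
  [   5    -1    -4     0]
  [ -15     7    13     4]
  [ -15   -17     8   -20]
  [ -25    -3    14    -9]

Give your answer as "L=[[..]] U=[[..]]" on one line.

  r1 -= -3·r0 → [0,4,1,4]
  r2 -= -3·r0 → [0,-20,-4,-20]
  r3 -= -5·r0 → [0,-8,-6,-9]
  r2 -= -5·r1 → [0,0,1,0]
  r3 -= -2·r1 → [0,0,-4,-1]
  r3 -= -4·r2 → [0,0,0,-1]

L=[[1,0,0,0],[-3,1,0,0],[-3,-5,1,0],[-5,-2,-4,1]] U=[[5,-1,-4,0],[0,4,1,4],[0,0,1,0],[0,0,0,-1]]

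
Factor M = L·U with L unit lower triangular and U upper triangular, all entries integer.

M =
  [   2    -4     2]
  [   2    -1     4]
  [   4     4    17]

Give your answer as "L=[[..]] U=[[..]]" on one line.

  row1 -= 1·row0 → [0,3,2]
  row2 -= 2·row0 → [0,12,13]
  row2 -= 4·row1 → [0,0,5]

L=[[1,0,0],[1,1,0],[2,4,1]] U=[[2,-4,2],[0,3,2],[0,0,5]]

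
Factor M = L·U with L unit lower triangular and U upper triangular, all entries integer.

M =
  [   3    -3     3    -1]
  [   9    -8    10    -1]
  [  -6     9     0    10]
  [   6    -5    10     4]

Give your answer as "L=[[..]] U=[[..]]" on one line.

  row1 -= 3·row0 → [0,1,1,2]
  row2 -= -2·row0 → [0,3,6,8]
  row3 -= 2·row0 → [0,1,4,6]
  row2 -= 3·row1 → [0,0,3,2]
  row3 -= 1·row1 → [0,0,3,4]
  row3 -= 1·row2 → [0,0,0,2]

L=[[1,0,0,0],[3,1,0,0],[-2,3,1,0],[2,1,1,1]] U=[[3,-3,3,-1],[0,1,1,2],[0,0,3,2],[0,0,0,2]]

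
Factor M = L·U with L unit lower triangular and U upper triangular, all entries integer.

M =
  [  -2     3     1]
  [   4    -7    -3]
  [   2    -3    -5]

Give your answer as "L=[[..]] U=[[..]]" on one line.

L=[[1,0,0],[-2,1,0],[-1,0,1]] U=[[-2,3,1],[0,-1,-1],[0,0,-4]]

  r1 -= -2·r0 → [0,-1,-1]
  r2 -= -1·r0 → [0,0,-4]
  r2 -= 0·r1 → [0,0,-4]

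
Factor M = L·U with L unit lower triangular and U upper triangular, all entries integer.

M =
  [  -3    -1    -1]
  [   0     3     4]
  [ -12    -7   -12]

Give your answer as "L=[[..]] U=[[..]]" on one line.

  R1 -= 0·R0 → [0,3,4]
  R2 -= 4·R0 → [0,-3,-8]
  R2 -= -1·R1 → [0,0,-4]

L=[[1,0,0],[0,1,0],[4,-1,1]] U=[[-3,-1,-1],[0,3,4],[0,0,-4]]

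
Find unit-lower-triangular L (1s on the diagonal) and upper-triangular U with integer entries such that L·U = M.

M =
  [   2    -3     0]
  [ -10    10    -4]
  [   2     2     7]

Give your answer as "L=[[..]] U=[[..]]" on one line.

L=[[1,0,0],[-5,1,0],[1,-1,1]] U=[[2,-3,0],[0,-5,-4],[0,0,3]]

  R1 -= -5·R0 → [0,-5,-4]
  R2 -= 1·R0 → [0,5,7]
  R2 -= -1·R1 → [0,0,3]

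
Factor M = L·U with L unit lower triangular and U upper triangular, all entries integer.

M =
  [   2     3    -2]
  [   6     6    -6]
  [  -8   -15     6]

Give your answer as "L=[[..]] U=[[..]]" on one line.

L=[[1,0,0],[3,1,0],[-4,1,1]] U=[[2,3,-2],[0,-3,0],[0,0,-2]]

  R1 -= 3·R0 → [0,-3,0]
  R2 -= -4·R0 → [0,-3,-2]
  R2 -= 1·R1 → [0,0,-2]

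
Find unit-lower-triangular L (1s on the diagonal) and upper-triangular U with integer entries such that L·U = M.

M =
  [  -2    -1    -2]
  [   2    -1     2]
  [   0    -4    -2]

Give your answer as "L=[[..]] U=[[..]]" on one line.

  R1 -= -1·R0 → [0,-2,0]
  R2 -= 0·R0 → [0,-4,-2]
  R2 -= 2·R1 → [0,0,-2]

L=[[1,0,0],[-1,1,0],[0,2,1]] U=[[-2,-1,-2],[0,-2,0],[0,0,-2]]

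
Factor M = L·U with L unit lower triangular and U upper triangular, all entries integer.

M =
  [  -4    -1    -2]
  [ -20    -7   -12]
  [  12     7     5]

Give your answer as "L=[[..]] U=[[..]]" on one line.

  r1 -= 5·r0 → [0,-2,-2]
  r2 -= -3·r0 → [0,4,-1]
  r2 -= -2·r1 → [0,0,-5]

L=[[1,0,0],[5,1,0],[-3,-2,1]] U=[[-4,-1,-2],[0,-2,-2],[0,0,-5]]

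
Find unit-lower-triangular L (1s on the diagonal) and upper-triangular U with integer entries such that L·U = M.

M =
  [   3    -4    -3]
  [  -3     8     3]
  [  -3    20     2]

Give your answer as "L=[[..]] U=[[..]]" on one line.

  r1 -= -1·r0 → [0,4,0]
  r2 -= -1·r0 → [0,16,-1]
  r2 -= 4·r1 → [0,0,-1]

L=[[1,0,0],[-1,1,0],[-1,4,1]] U=[[3,-4,-3],[0,4,0],[0,0,-1]]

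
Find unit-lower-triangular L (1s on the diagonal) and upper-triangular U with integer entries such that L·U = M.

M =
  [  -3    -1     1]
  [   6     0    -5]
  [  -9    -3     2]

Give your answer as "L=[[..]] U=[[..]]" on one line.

  row1 -= -2·row0 → [0,-2,-3]
  row2 -= 3·row0 → [0,0,-1]
  row2 -= 0·row1 → [0,0,-1]

L=[[1,0,0],[-2,1,0],[3,0,1]] U=[[-3,-1,1],[0,-2,-3],[0,0,-1]]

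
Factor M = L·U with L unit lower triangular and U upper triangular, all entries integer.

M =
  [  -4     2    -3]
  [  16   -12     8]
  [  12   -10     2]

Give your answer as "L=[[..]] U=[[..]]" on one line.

L=[[1,0,0],[-4,1,0],[-3,1,1]] U=[[-4,2,-3],[0,-4,-4],[0,0,-3]]

  R1 -= -4·R0 → [0,-4,-4]
  R2 -= -3·R0 → [0,-4,-7]
  R2 -= 1·R1 → [0,0,-3]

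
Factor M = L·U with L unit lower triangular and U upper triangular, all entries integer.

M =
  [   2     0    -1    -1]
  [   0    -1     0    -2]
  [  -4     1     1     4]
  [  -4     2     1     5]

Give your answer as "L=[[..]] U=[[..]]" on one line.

L=[[1,0,0,0],[0,1,0,0],[-2,-1,1,0],[-2,-2,1,1]] U=[[2,0,-1,-1],[0,-1,0,-2],[0,0,-1,0],[0,0,0,-1]]

  r1 -= 0·r0 → [0,-1,0,-2]
  r2 -= -2·r0 → [0,1,-1,2]
  r3 -= -2·r0 → [0,2,-1,3]
  r2 -= -1·r1 → [0,0,-1,0]
  r3 -= -2·r1 → [0,0,-1,-1]
  r3 -= 1·r2 → [0,0,0,-1]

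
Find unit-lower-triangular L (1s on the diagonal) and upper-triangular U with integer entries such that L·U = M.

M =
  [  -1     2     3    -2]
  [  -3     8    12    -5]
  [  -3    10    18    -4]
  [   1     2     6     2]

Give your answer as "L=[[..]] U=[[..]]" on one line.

L=[[1,0,0,0],[3,1,0,0],[3,2,1,0],[-1,2,1,1]] U=[[-1,2,3,-2],[0,2,3,1],[0,0,3,0],[0,0,0,-2]]

  R1 -= 3·R0 → [0,2,3,1]
  R2 -= 3·R0 → [0,4,9,2]
  R3 -= -1·R0 → [0,4,9,0]
  R2 -= 2·R1 → [0,0,3,0]
  R3 -= 2·R1 → [0,0,3,-2]
  R3 -= 1·R2 → [0,0,0,-2]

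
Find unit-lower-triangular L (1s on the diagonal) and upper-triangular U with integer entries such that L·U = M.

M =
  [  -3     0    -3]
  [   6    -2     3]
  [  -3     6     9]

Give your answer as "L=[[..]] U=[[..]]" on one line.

  row1 -= -2·row0 → [0,-2,-3]
  row2 -= 1·row0 → [0,6,12]
  row2 -= -3·row1 → [0,0,3]

L=[[1,0,0],[-2,1,0],[1,-3,1]] U=[[-3,0,-3],[0,-2,-3],[0,0,3]]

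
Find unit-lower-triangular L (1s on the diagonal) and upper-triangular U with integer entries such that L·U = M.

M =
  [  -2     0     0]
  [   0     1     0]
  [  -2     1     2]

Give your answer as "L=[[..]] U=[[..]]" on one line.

L=[[1,0,0],[0,1,0],[1,1,1]] U=[[-2,0,0],[0,1,0],[0,0,2]]

  r1 -= 0·r0 → [0,1,0]
  r2 -= 1·r0 → [0,1,2]
  r2 -= 1·r1 → [0,0,2]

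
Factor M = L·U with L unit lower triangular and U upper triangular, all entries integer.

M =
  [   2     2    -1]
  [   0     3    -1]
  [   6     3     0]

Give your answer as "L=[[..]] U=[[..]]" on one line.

  r1 -= 0·r0 → [0,3,-1]
  r2 -= 3·r0 → [0,-3,3]
  r2 -= -1·r1 → [0,0,2]

L=[[1,0,0],[0,1,0],[3,-1,1]] U=[[2,2,-1],[0,3,-1],[0,0,2]]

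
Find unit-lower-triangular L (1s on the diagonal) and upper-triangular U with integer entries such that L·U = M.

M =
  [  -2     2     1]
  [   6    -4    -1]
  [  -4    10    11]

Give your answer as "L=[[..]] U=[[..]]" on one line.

  R1 -= -3·R0 → [0,2,2]
  R2 -= 2·R0 → [0,6,9]
  R2 -= 3·R1 → [0,0,3]

L=[[1,0,0],[-3,1,0],[2,3,1]] U=[[-2,2,1],[0,2,2],[0,0,3]]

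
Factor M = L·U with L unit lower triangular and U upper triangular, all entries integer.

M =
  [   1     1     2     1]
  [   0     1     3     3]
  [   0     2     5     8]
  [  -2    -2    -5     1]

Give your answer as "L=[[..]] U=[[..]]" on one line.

L=[[1,0,0,0],[0,1,0,0],[0,2,1,0],[-2,0,1,1]] U=[[1,1,2,1],[0,1,3,3],[0,0,-1,2],[0,0,0,1]]

  r1 -= 0·r0 → [0,1,3,3]
  r2 -= 0·r0 → [0,2,5,8]
  r3 -= -2·r0 → [0,0,-1,3]
  r2 -= 2·r1 → [0,0,-1,2]
  r3 -= 0·r1 → [0,0,-1,3]
  r3 -= 1·r2 → [0,0,0,1]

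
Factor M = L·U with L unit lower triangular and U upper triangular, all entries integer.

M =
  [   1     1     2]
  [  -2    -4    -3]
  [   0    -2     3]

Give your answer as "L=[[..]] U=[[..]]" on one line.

  row1 -= -2·row0 → [0,-2,1]
  row2 -= 0·row0 → [0,-2,3]
  row2 -= 1·row1 → [0,0,2]

L=[[1,0,0],[-2,1,0],[0,1,1]] U=[[1,1,2],[0,-2,1],[0,0,2]]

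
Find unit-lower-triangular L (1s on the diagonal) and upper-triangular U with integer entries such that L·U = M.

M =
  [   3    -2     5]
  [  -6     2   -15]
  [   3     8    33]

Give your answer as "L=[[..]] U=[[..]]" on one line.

L=[[1,0,0],[-2,1,0],[1,-5,1]] U=[[3,-2,5],[0,-2,-5],[0,0,3]]

  row1 -= -2·row0 → [0,-2,-5]
  row2 -= 1·row0 → [0,10,28]
  row2 -= -5·row1 → [0,0,3]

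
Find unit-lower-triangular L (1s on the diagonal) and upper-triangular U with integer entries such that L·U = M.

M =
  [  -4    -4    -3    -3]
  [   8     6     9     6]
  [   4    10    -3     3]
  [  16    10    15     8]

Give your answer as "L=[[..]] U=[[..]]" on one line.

  row1 -= -2·row0 → [0,-2,3,0]
  row2 -= -1·row0 → [0,6,-6,0]
  row3 -= -4·row0 → [0,-6,3,-4]
  row2 -= -3·row1 → [0,0,3,0]
  row3 -= 3·row1 → [0,0,-6,-4]
  row3 -= -2·row2 → [0,0,0,-4]

L=[[1,0,0,0],[-2,1,0,0],[-1,-3,1,0],[-4,3,-2,1]] U=[[-4,-4,-3,-3],[0,-2,3,0],[0,0,3,0],[0,0,0,-4]]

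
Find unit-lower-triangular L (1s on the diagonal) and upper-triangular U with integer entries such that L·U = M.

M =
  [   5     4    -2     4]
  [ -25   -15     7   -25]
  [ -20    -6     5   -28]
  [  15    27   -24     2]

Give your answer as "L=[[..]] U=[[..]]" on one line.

L=[[1,0,0,0],[-5,1,0,0],[-4,2,1,0],[3,3,-3,1]] U=[[5,4,-2,4],[0,5,-3,-5],[0,0,3,-2],[0,0,0,-1]]

  row1 -= -5·row0 → [0,5,-3,-5]
  row2 -= -4·row0 → [0,10,-3,-12]
  row3 -= 3·row0 → [0,15,-18,-10]
  row2 -= 2·row1 → [0,0,3,-2]
  row3 -= 3·row1 → [0,0,-9,5]
  row3 -= -3·row2 → [0,0,0,-1]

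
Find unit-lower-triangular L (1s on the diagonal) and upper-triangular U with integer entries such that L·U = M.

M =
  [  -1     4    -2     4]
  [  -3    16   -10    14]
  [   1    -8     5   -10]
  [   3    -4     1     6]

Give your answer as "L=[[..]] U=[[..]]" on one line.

L=[[1,0,0,0],[3,1,0,0],[-1,-1,1,0],[-3,2,-3,1]] U=[[-1,4,-2,4],[0,4,-4,2],[0,0,-1,-4],[0,0,0,2]]

  R1 -= 3·R0 → [0,4,-4,2]
  R2 -= -1·R0 → [0,-4,3,-6]
  R3 -= -3·R0 → [0,8,-5,18]
  R2 -= -1·R1 → [0,0,-1,-4]
  R3 -= 2·R1 → [0,0,3,14]
  R3 -= -3·R2 → [0,0,0,2]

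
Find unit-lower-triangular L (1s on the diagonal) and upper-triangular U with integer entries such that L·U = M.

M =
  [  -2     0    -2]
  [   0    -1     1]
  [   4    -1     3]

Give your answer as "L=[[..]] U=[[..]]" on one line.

  row1 -= 0·row0 → [0,-1,1]
  row2 -= -2·row0 → [0,-1,-1]
  row2 -= 1·row1 → [0,0,-2]

L=[[1,0,0],[0,1,0],[-2,1,1]] U=[[-2,0,-2],[0,-1,1],[0,0,-2]]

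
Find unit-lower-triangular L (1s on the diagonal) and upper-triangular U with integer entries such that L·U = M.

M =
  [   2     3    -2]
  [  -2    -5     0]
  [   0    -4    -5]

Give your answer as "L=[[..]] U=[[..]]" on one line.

  R1 -= -1·R0 → [0,-2,-2]
  R2 -= 0·R0 → [0,-4,-5]
  R2 -= 2·R1 → [0,0,-1]

L=[[1,0,0],[-1,1,0],[0,2,1]] U=[[2,3,-2],[0,-2,-2],[0,0,-1]]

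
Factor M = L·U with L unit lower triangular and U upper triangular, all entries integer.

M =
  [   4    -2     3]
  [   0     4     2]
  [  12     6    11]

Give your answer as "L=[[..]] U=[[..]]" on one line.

L=[[1,0,0],[0,1,0],[3,3,1]] U=[[4,-2,3],[0,4,2],[0,0,-4]]

  row1 -= 0·row0 → [0,4,2]
  row2 -= 3·row0 → [0,12,2]
  row2 -= 3·row1 → [0,0,-4]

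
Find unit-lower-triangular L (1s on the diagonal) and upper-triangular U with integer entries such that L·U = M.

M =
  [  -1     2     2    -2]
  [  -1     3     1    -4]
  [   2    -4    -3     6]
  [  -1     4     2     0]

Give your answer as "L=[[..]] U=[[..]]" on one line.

  R1 -= 1·R0 → [0,1,-1,-2]
  R2 -= -2·R0 → [0,0,1,2]
  R3 -= 1·R0 → [0,2,0,2]
  R2 -= 0·R1 → [0,0,1,2]
  R3 -= 2·R1 → [0,0,2,6]
  R3 -= 2·R2 → [0,0,0,2]

L=[[1,0,0,0],[1,1,0,0],[-2,0,1,0],[1,2,2,1]] U=[[-1,2,2,-2],[0,1,-1,-2],[0,0,1,2],[0,0,0,2]]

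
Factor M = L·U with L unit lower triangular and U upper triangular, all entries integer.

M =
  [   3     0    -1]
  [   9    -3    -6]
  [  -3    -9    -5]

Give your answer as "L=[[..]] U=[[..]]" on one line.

L=[[1,0,0],[3,1,0],[-1,3,1]] U=[[3,0,-1],[0,-3,-3],[0,0,3]]

  R1 -= 3·R0 → [0,-3,-3]
  R2 -= -1·R0 → [0,-9,-6]
  R2 -= 3·R1 → [0,0,3]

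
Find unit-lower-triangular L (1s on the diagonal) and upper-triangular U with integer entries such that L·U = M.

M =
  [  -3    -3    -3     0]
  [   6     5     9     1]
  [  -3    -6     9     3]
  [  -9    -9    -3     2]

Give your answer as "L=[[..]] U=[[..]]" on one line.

L=[[1,0,0,0],[-2,1,0,0],[1,3,1,0],[3,0,2,1]] U=[[-3,-3,-3,0],[0,-1,3,1],[0,0,3,0],[0,0,0,2]]

  r1 -= -2·r0 → [0,-1,3,1]
  r2 -= 1·r0 → [0,-3,12,3]
  r3 -= 3·r0 → [0,0,6,2]
  r2 -= 3·r1 → [0,0,3,0]
  r3 -= 0·r1 → [0,0,6,2]
  r3 -= 2·r2 → [0,0,0,2]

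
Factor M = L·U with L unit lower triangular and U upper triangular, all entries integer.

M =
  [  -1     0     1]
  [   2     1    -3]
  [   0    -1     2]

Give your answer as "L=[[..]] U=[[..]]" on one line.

  row1 -= -2·row0 → [0,1,-1]
  row2 -= 0·row0 → [0,-1,2]
  row2 -= -1·row1 → [0,0,1]

L=[[1,0,0],[-2,1,0],[0,-1,1]] U=[[-1,0,1],[0,1,-1],[0,0,1]]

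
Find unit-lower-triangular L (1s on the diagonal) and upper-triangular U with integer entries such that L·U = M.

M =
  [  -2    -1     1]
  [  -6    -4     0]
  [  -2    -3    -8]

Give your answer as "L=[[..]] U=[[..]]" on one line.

L=[[1,0,0],[3,1,0],[1,2,1]] U=[[-2,-1,1],[0,-1,-3],[0,0,-3]]

  row1 -= 3·row0 → [0,-1,-3]
  row2 -= 1·row0 → [0,-2,-9]
  row2 -= 2·row1 → [0,0,-3]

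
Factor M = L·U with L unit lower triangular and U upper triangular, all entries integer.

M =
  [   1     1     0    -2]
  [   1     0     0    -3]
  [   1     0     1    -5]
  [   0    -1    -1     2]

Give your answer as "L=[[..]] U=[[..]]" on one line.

L=[[1,0,0,0],[1,1,0,0],[1,1,1,0],[0,1,-1,1]] U=[[1,1,0,-2],[0,-1,0,-1],[0,0,1,-2],[0,0,0,1]]

  row1 -= 1·row0 → [0,-1,0,-1]
  row2 -= 1·row0 → [0,-1,1,-3]
  row3 -= 0·row0 → [0,-1,-1,2]
  row2 -= 1·row1 → [0,0,1,-2]
  row3 -= 1·row1 → [0,0,-1,3]
  row3 -= -1·row2 → [0,0,0,1]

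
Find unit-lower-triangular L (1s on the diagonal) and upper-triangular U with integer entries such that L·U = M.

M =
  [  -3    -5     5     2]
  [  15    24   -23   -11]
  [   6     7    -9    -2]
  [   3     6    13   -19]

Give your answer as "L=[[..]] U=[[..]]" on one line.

  R1 -= -5·R0 → [0,-1,2,-1]
  R2 -= -2·R0 → [0,-3,1,2]
  R3 -= -1·R0 → [0,1,18,-17]
  R2 -= 3·R1 → [0,0,-5,5]
  R3 -= -1·R1 → [0,0,20,-18]
  R3 -= -4·R2 → [0,0,0,2]

L=[[1,0,0,0],[-5,1,0,0],[-2,3,1,0],[-1,-1,-4,1]] U=[[-3,-5,5,2],[0,-1,2,-1],[0,0,-5,5],[0,0,0,2]]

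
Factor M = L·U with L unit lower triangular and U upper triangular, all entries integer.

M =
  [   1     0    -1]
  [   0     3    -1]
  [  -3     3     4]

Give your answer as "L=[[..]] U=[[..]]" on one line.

  R1 -= 0·R0 → [0,3,-1]
  R2 -= -3·R0 → [0,3,1]
  R2 -= 1·R1 → [0,0,2]

L=[[1,0,0],[0,1,0],[-3,1,1]] U=[[1,0,-1],[0,3,-1],[0,0,2]]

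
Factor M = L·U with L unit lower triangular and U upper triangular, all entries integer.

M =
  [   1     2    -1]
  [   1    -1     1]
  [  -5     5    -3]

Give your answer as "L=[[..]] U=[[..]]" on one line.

  r1 -= 1·r0 → [0,-3,2]
  r2 -= -5·r0 → [0,15,-8]
  r2 -= -5·r1 → [0,0,2]

L=[[1,0,0],[1,1,0],[-5,-5,1]] U=[[1,2,-1],[0,-3,2],[0,0,2]]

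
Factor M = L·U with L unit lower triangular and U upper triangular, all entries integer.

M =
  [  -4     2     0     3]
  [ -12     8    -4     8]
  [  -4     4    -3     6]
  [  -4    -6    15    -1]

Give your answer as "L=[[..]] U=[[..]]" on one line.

L=[[1,0,0,0],[3,1,0,0],[1,1,1,0],[1,-4,-1,1]] U=[[-4,2,0,3],[0,2,-4,-1],[0,0,1,4],[0,0,0,-4]]

  r1 -= 3·r0 → [0,2,-4,-1]
  r2 -= 1·r0 → [0,2,-3,3]
  r3 -= 1·r0 → [0,-8,15,-4]
  r2 -= 1·r1 → [0,0,1,4]
  r3 -= -4·r1 → [0,0,-1,-8]
  r3 -= -1·r2 → [0,0,0,-4]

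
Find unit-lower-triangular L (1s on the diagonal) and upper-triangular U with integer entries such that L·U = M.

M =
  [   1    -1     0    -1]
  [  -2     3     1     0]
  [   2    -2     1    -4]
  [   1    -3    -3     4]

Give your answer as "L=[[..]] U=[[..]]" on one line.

  r1 -= -2·r0 → [0,1,1,-2]
  r2 -= 2·r0 → [0,0,1,-2]
  r3 -= 1·r0 → [0,-2,-3,5]
  r2 -= 0·r1 → [0,0,1,-2]
  r3 -= -2·r1 → [0,0,-1,1]
  r3 -= -1·r2 → [0,0,0,-1]

L=[[1,0,0,0],[-2,1,0,0],[2,0,1,0],[1,-2,-1,1]] U=[[1,-1,0,-1],[0,1,1,-2],[0,0,1,-2],[0,0,0,-1]]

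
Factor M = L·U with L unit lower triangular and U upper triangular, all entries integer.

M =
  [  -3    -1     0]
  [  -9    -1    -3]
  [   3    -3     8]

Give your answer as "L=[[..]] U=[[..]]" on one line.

L=[[1,0,0],[3,1,0],[-1,-2,1]] U=[[-3,-1,0],[0,2,-3],[0,0,2]]

  row1 -= 3·row0 → [0,2,-3]
  row2 -= -1·row0 → [0,-4,8]
  row2 -= -2·row1 → [0,0,2]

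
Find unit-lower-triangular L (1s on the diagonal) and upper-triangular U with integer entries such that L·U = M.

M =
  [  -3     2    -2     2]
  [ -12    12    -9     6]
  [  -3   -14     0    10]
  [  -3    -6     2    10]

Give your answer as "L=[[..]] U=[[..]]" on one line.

  row1 -= 4·row0 → [0,4,-1,-2]
  row2 -= 1·row0 → [0,-16,2,8]
  row3 -= 1·row0 → [0,-8,4,8]
  row2 -= -4·row1 → [0,0,-2,0]
  row3 -= -2·row1 → [0,0,2,4]
  row3 -= -1·row2 → [0,0,0,4]

L=[[1,0,0,0],[4,1,0,0],[1,-4,1,0],[1,-2,-1,1]] U=[[-3,2,-2,2],[0,4,-1,-2],[0,0,-2,0],[0,0,0,4]]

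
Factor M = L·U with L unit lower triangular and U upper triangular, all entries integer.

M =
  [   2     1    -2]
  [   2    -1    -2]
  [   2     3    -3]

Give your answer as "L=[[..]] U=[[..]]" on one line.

  row1 -= 1·row0 → [0,-2,0]
  row2 -= 1·row0 → [0,2,-1]
  row2 -= -1·row1 → [0,0,-1]

L=[[1,0,0],[1,1,0],[1,-1,1]] U=[[2,1,-2],[0,-2,0],[0,0,-1]]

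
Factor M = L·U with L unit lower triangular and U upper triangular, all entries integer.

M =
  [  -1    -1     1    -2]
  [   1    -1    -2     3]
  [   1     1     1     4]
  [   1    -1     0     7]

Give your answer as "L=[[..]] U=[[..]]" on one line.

L=[[1,0,0,0],[-1,1,0,0],[-1,0,1,0],[-1,1,1,1]] U=[[-1,-1,1,-2],[0,-2,-1,1],[0,0,2,2],[0,0,0,2]]

  row1 -= -1·row0 → [0,-2,-1,1]
  row2 -= -1·row0 → [0,0,2,2]
  row3 -= -1·row0 → [0,-2,1,5]
  row2 -= 0·row1 → [0,0,2,2]
  row3 -= 1·row1 → [0,0,2,4]
  row3 -= 1·row2 → [0,0,0,2]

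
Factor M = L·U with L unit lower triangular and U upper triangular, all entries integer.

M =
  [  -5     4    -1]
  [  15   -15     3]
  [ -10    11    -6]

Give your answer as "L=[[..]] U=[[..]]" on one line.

L=[[1,0,0],[-3,1,0],[2,-1,1]] U=[[-5,4,-1],[0,-3,0],[0,0,-4]]

  row1 -= -3·row0 → [0,-3,0]
  row2 -= 2·row0 → [0,3,-4]
  row2 -= -1·row1 → [0,0,-4]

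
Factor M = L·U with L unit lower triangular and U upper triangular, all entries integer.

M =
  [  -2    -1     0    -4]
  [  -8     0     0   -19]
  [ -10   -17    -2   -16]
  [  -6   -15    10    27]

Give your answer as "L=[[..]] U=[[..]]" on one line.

L=[[1,0,0,0],[4,1,0,0],[5,-3,1,0],[3,-3,-5,1]] U=[[-2,-1,0,-4],[0,4,0,-3],[0,0,-2,-5],[0,0,0,5]]

  R1 -= 4·R0 → [0,4,0,-3]
  R2 -= 5·R0 → [0,-12,-2,4]
  R3 -= 3·R0 → [0,-12,10,39]
  R2 -= -3·R1 → [0,0,-2,-5]
  R3 -= -3·R1 → [0,0,10,30]
  R3 -= -5·R2 → [0,0,0,5]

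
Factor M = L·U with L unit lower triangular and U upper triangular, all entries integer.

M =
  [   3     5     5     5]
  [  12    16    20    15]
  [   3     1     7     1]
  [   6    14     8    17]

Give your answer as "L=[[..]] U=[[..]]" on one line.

L=[[1,0,0,0],[4,1,0,0],[1,1,1,0],[2,-1,-1,1]] U=[[3,5,5,5],[0,-4,0,-5],[0,0,2,1],[0,0,0,3]]

  row1 -= 4·row0 → [0,-4,0,-5]
  row2 -= 1·row0 → [0,-4,2,-4]
  row3 -= 2·row0 → [0,4,-2,7]
  row2 -= 1·row1 → [0,0,2,1]
  row3 -= -1·row1 → [0,0,-2,2]
  row3 -= -1·row2 → [0,0,0,3]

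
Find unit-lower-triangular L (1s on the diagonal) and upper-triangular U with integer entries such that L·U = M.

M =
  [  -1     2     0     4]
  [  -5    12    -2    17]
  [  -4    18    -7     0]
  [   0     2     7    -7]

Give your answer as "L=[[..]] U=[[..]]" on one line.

L=[[1,0,0,0],[5,1,0,0],[4,5,1,0],[0,1,3,1]] U=[[-1,2,0,4],[0,2,-2,-3],[0,0,3,-1],[0,0,0,-1]]

  r1 -= 5·r0 → [0,2,-2,-3]
  r2 -= 4·r0 → [0,10,-7,-16]
  r3 -= 0·r0 → [0,2,7,-7]
  r2 -= 5·r1 → [0,0,3,-1]
  r3 -= 1·r1 → [0,0,9,-4]
  r3 -= 3·r2 → [0,0,0,-1]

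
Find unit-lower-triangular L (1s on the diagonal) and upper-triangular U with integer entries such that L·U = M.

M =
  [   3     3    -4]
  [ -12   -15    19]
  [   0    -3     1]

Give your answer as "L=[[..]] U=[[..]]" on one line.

  R1 -= -4·R0 → [0,-3,3]
  R2 -= 0·R0 → [0,-3,1]
  R2 -= 1·R1 → [0,0,-2]

L=[[1,0,0],[-4,1,0],[0,1,1]] U=[[3,3,-4],[0,-3,3],[0,0,-2]]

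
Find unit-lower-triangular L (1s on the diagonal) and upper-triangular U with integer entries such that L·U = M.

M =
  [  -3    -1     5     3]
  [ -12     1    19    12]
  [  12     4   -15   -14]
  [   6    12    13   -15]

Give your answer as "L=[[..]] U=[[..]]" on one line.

  r1 -= 4·r0 → [0,5,-1,0]
  r2 -= -4·r0 → [0,0,5,-2]
  r3 -= -2·r0 → [0,10,23,-9]
  r2 -= 0·r1 → [0,0,5,-2]
  r3 -= 2·r1 → [0,0,25,-9]
  r3 -= 5·r2 → [0,0,0,1]

L=[[1,0,0,0],[4,1,0,0],[-4,0,1,0],[-2,2,5,1]] U=[[-3,-1,5,3],[0,5,-1,0],[0,0,5,-2],[0,0,0,1]]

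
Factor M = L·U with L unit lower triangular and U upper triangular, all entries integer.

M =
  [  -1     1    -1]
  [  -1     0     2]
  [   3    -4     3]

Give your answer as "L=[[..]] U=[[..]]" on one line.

L=[[1,0,0],[1,1,0],[-3,1,1]] U=[[-1,1,-1],[0,-1,3],[0,0,-3]]

  r1 -= 1·r0 → [0,-1,3]
  r2 -= -3·r0 → [0,-1,0]
  r2 -= 1·r1 → [0,0,-3]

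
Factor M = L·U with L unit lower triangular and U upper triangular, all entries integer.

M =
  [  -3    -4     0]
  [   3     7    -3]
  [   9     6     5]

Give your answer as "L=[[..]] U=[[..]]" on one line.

L=[[1,0,0],[-1,1,0],[-3,-2,1]] U=[[-3,-4,0],[0,3,-3],[0,0,-1]]

  row1 -= -1·row0 → [0,3,-3]
  row2 -= -3·row0 → [0,-6,5]
  row2 -= -2·row1 → [0,0,-1]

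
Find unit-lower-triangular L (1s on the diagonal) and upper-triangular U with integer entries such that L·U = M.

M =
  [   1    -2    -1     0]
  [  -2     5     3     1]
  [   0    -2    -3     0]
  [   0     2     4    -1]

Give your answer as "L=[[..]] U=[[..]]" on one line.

L=[[1,0,0,0],[-2,1,0,0],[0,-2,1,0],[0,2,-2,1]] U=[[1,-2,-1,0],[0,1,1,1],[0,0,-1,2],[0,0,0,1]]

  r1 -= -2·r0 → [0,1,1,1]
  r2 -= 0·r0 → [0,-2,-3,0]
  r3 -= 0·r0 → [0,2,4,-1]
  r2 -= -2·r1 → [0,0,-1,2]
  r3 -= 2·r1 → [0,0,2,-3]
  r3 -= -2·r2 → [0,0,0,1]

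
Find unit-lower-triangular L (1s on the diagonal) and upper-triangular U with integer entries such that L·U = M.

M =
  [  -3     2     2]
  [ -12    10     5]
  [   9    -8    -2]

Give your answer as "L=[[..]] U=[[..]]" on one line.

L=[[1,0,0],[4,1,0],[-3,-1,1]] U=[[-3,2,2],[0,2,-3],[0,0,1]]

  r1 -= 4·r0 → [0,2,-3]
  r2 -= -3·r0 → [0,-2,4]
  r2 -= -1·r1 → [0,0,1]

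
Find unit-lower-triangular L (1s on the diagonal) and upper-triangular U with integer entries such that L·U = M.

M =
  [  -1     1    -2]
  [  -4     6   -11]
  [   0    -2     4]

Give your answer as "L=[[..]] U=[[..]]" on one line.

  r1 -= 4·r0 → [0,2,-3]
  r2 -= 0·r0 → [0,-2,4]
  r2 -= -1·r1 → [0,0,1]

L=[[1,0,0],[4,1,0],[0,-1,1]] U=[[-1,1,-2],[0,2,-3],[0,0,1]]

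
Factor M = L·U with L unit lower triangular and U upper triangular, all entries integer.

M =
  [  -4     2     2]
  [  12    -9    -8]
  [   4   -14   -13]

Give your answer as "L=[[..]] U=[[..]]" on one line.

L=[[1,0,0],[-3,1,0],[-1,4,1]] U=[[-4,2,2],[0,-3,-2],[0,0,-3]]

  R1 -= -3·R0 → [0,-3,-2]
  R2 -= -1·R0 → [0,-12,-11]
  R2 -= 4·R1 → [0,0,-3]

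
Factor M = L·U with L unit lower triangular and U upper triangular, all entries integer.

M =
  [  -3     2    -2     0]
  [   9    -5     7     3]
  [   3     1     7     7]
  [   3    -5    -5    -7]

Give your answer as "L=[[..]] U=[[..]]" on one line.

  row1 -= -3·row0 → [0,1,1,3]
  row2 -= -1·row0 → [0,3,5,7]
  row3 -= -1·row0 → [0,-3,-7,-7]
  row2 -= 3·row1 → [0,0,2,-2]
  row3 -= -3·row1 → [0,0,-4,2]
  row3 -= -2·row2 → [0,0,0,-2]

L=[[1,0,0,0],[-3,1,0,0],[-1,3,1,0],[-1,-3,-2,1]] U=[[-3,2,-2,0],[0,1,1,3],[0,0,2,-2],[0,0,0,-2]]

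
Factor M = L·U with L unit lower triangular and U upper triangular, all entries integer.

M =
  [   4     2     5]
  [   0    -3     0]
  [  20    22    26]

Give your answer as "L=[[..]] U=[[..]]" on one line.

  R1 -= 0·R0 → [0,-3,0]
  R2 -= 5·R0 → [0,12,1]
  R2 -= -4·R1 → [0,0,1]

L=[[1,0,0],[0,1,0],[5,-4,1]] U=[[4,2,5],[0,-3,0],[0,0,1]]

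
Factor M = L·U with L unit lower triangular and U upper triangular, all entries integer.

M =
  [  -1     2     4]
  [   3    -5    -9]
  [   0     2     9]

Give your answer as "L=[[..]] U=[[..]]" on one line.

L=[[1,0,0],[-3,1,0],[0,2,1]] U=[[-1,2,4],[0,1,3],[0,0,3]]

  r1 -= -3·r0 → [0,1,3]
  r2 -= 0·r0 → [0,2,9]
  r2 -= 2·r1 → [0,0,3]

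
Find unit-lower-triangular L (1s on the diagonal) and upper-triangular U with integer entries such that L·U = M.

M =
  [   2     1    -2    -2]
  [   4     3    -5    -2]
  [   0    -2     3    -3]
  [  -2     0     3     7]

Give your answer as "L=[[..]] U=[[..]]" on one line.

L=[[1,0,0,0],[2,1,0,0],[0,-2,1,0],[-1,1,2,1]] U=[[2,1,-2,-2],[0,1,-1,2],[0,0,1,1],[0,0,0,1]]

  r1 -= 2·r0 → [0,1,-1,2]
  r2 -= 0·r0 → [0,-2,3,-3]
  r3 -= -1·r0 → [0,1,1,5]
  r2 -= -2·r1 → [0,0,1,1]
  r3 -= 1·r1 → [0,0,2,3]
  r3 -= 2·r2 → [0,0,0,1]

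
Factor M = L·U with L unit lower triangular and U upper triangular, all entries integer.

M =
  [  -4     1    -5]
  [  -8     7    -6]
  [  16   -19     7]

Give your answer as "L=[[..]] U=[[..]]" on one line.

L=[[1,0,0],[2,1,0],[-4,-3,1]] U=[[-4,1,-5],[0,5,4],[0,0,-1]]

  R1 -= 2·R0 → [0,5,4]
  R2 -= -4·R0 → [0,-15,-13]
  R2 -= -3·R1 → [0,0,-1]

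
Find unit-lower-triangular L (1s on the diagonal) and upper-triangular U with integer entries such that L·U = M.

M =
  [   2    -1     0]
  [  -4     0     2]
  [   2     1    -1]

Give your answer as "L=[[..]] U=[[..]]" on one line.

L=[[1,0,0],[-2,1,0],[1,-1,1]] U=[[2,-1,0],[0,-2,2],[0,0,1]]

  row1 -= -2·row0 → [0,-2,2]
  row2 -= 1·row0 → [0,2,-1]
  row2 -= -1·row1 → [0,0,1]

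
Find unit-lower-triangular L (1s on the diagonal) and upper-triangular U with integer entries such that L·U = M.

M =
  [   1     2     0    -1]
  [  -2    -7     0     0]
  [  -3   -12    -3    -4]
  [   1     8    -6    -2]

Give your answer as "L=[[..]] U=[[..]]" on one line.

  R1 -= -2·R0 → [0,-3,0,-2]
  R2 -= -3·R0 → [0,-6,-3,-7]
  R3 -= 1·R0 → [0,6,-6,-1]
  R2 -= 2·R1 → [0,0,-3,-3]
  R3 -= -2·R1 → [0,0,-6,-5]
  R3 -= 2·R2 → [0,0,0,1]

L=[[1,0,0,0],[-2,1,0,0],[-3,2,1,0],[1,-2,2,1]] U=[[1,2,0,-1],[0,-3,0,-2],[0,0,-3,-3],[0,0,0,1]]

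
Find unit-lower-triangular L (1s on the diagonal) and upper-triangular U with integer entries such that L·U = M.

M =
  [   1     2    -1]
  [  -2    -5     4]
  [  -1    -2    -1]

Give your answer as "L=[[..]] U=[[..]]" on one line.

L=[[1,0,0],[-2,1,0],[-1,0,1]] U=[[1,2,-1],[0,-1,2],[0,0,-2]]

  row1 -= -2·row0 → [0,-1,2]
  row2 -= -1·row0 → [0,0,-2]
  row2 -= 0·row1 → [0,0,-2]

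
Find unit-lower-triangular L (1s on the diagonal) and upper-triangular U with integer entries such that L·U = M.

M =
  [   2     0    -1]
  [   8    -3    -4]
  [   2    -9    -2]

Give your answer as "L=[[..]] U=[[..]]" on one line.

L=[[1,0,0],[4,1,0],[1,3,1]] U=[[2,0,-1],[0,-3,0],[0,0,-1]]

  R1 -= 4·R0 → [0,-3,0]
  R2 -= 1·R0 → [0,-9,-1]
  R2 -= 3·R1 → [0,0,-1]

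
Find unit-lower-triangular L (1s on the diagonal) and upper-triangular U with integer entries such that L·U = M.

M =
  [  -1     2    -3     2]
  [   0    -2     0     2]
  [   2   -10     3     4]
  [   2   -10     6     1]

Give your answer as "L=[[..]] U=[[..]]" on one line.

L=[[1,0,0,0],[0,1,0,0],[-2,3,1,0],[-2,3,0,1]] U=[[-1,2,-3,2],[0,-2,0,2],[0,0,-3,2],[0,0,0,-1]]

  row1 -= 0·row0 → [0,-2,0,2]
  row2 -= -2·row0 → [0,-6,-3,8]
  row3 -= -2·row0 → [0,-6,0,5]
  row2 -= 3·row1 → [0,0,-3,2]
  row3 -= 3·row1 → [0,0,0,-1]
  row3 -= 0·row2 → [0,0,0,-1]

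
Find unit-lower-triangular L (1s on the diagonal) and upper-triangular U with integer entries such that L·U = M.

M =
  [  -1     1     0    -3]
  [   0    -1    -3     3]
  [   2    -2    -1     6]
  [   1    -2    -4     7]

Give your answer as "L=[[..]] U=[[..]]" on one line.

  r1 -= 0·r0 → [0,-1,-3,3]
  r2 -= -2·r0 → [0,0,-1,0]
  r3 -= -1·r0 → [0,-1,-4,4]
  r2 -= 0·r1 → [0,0,-1,0]
  r3 -= 1·r1 → [0,0,-1,1]
  r3 -= 1·r2 → [0,0,0,1]

L=[[1,0,0,0],[0,1,0,0],[-2,0,1,0],[-1,1,1,1]] U=[[-1,1,0,-3],[0,-1,-3,3],[0,0,-1,0],[0,0,0,1]]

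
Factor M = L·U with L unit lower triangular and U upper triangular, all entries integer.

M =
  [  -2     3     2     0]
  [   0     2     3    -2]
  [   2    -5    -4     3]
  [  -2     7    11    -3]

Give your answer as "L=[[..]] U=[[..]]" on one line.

  row1 -= 0·row0 → [0,2,3,-2]
  row2 -= -1·row0 → [0,-2,-2,3]
  row3 -= 1·row0 → [0,4,9,-3]
  row2 -= -1·row1 → [0,0,1,1]
  row3 -= 2·row1 → [0,0,3,1]
  row3 -= 3·row2 → [0,0,0,-2]

L=[[1,0,0,0],[0,1,0,0],[-1,-1,1,0],[1,2,3,1]] U=[[-2,3,2,0],[0,2,3,-2],[0,0,1,1],[0,0,0,-2]]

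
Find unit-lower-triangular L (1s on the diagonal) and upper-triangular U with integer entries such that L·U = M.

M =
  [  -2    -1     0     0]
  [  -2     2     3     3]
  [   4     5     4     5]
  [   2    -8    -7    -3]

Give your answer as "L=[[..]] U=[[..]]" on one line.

L=[[1,0,0,0],[1,1,0,0],[-2,1,1,0],[-1,-3,2,1]] U=[[-2,-1,0,0],[0,3,3,3],[0,0,1,2],[0,0,0,2]]

  row1 -= 1·row0 → [0,3,3,3]
  row2 -= -2·row0 → [0,3,4,5]
  row3 -= -1·row0 → [0,-9,-7,-3]
  row2 -= 1·row1 → [0,0,1,2]
  row3 -= -3·row1 → [0,0,2,6]
  row3 -= 2·row2 → [0,0,0,2]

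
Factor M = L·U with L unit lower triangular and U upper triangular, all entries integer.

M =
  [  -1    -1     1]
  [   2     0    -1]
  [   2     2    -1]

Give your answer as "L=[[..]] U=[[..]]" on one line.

L=[[1,0,0],[-2,1,0],[-2,0,1]] U=[[-1,-1,1],[0,-2,1],[0,0,1]]

  r1 -= -2·r0 → [0,-2,1]
  r2 -= -2·r0 → [0,0,1]
  r2 -= 0·r1 → [0,0,1]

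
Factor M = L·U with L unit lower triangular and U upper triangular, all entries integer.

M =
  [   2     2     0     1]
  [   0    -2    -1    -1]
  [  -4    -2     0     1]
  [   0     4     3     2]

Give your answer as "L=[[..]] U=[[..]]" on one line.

  row1 -= 0·row0 → [0,-2,-1,-1]
  row2 -= -2·row0 → [0,2,0,3]
  row3 -= 0·row0 → [0,4,3,2]
  row2 -= -1·row1 → [0,0,-1,2]
  row3 -= -2·row1 → [0,0,1,0]
  row3 -= -1·row2 → [0,0,0,2]

L=[[1,0,0,0],[0,1,0,0],[-2,-1,1,0],[0,-2,-1,1]] U=[[2,2,0,1],[0,-2,-1,-1],[0,0,-1,2],[0,0,0,2]]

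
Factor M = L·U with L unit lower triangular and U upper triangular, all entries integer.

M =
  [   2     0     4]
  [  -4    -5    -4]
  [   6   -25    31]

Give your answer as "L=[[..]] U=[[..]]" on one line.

L=[[1,0,0],[-2,1,0],[3,5,1]] U=[[2,0,4],[0,-5,4],[0,0,-1]]

  r1 -= -2·r0 → [0,-5,4]
  r2 -= 3·r0 → [0,-25,19]
  r2 -= 5·r1 → [0,0,-1]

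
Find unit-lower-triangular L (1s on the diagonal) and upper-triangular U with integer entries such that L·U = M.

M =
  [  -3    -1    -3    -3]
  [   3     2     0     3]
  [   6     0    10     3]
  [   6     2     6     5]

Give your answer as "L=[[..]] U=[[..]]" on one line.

L=[[1,0,0,0],[-1,1,0,0],[-2,-2,1,0],[-2,0,0,1]] U=[[-3,-1,-3,-3],[0,1,-3,0],[0,0,-2,-3],[0,0,0,-1]]

  R1 -= -1·R0 → [0,1,-3,0]
  R2 -= -2·R0 → [0,-2,4,-3]
  R3 -= -2·R0 → [0,0,0,-1]
  R2 -= -2·R1 → [0,0,-2,-3]
  R3 -= 0·R1 → [0,0,0,-1]
  R3 -= 0·R2 → [0,0,0,-1]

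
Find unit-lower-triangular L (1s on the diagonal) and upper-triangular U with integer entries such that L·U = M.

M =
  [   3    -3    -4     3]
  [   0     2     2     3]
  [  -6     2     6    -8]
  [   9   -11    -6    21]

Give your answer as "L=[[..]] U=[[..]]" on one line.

L=[[1,0,0,0],[0,1,0,0],[-2,-2,1,0],[3,-1,4,1]] U=[[3,-3,-4,3],[0,2,2,3],[0,0,2,4],[0,0,0,-1]]

  R1 -= 0·R0 → [0,2,2,3]
  R2 -= -2·R0 → [0,-4,-2,-2]
  R3 -= 3·R0 → [0,-2,6,12]
  R2 -= -2·R1 → [0,0,2,4]
  R3 -= -1·R1 → [0,0,8,15]
  R3 -= 4·R2 → [0,0,0,-1]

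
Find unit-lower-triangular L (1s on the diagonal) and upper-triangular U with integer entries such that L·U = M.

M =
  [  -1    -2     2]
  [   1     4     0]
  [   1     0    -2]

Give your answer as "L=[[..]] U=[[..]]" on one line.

L=[[1,0,0],[-1,1,0],[-1,-1,1]] U=[[-1,-2,2],[0,2,2],[0,0,2]]

  r1 -= -1·r0 → [0,2,2]
  r2 -= -1·r0 → [0,-2,0]
  r2 -= -1·r1 → [0,0,2]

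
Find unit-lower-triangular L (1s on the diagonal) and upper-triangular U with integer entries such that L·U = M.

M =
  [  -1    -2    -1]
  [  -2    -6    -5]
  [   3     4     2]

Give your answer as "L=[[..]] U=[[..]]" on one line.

L=[[1,0,0],[2,1,0],[-3,1,1]] U=[[-1,-2,-1],[0,-2,-3],[0,0,2]]

  row1 -= 2·row0 → [0,-2,-3]
  row2 -= -3·row0 → [0,-2,-1]
  row2 -= 1·row1 → [0,0,2]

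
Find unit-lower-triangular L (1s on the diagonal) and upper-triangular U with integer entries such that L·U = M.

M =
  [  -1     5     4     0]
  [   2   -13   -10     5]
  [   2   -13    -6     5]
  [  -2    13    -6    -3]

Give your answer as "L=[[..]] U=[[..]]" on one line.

  R1 -= -2·R0 → [0,-3,-2,5]
  R2 -= -2·R0 → [0,-3,2,5]
  R3 -= 2·R0 → [0,3,-14,-3]
  R2 -= 1·R1 → [0,0,4,0]
  R3 -= -1·R1 → [0,0,-16,2]
  R3 -= -4·R2 → [0,0,0,2]

L=[[1,0,0,0],[-2,1,0,0],[-2,1,1,0],[2,-1,-4,1]] U=[[-1,5,4,0],[0,-3,-2,5],[0,0,4,0],[0,0,0,2]]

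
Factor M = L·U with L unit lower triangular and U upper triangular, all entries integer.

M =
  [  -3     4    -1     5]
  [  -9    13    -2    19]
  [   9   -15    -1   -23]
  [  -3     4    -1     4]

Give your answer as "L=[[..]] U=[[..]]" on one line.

  R1 -= 3·R0 → [0,1,1,4]
  R2 -= -3·R0 → [0,-3,-4,-8]
  R3 -= 1·R0 → [0,0,0,-1]
  R2 -= -3·R1 → [0,0,-1,4]
  R3 -= 0·R1 → [0,0,0,-1]
  R3 -= 0·R2 → [0,0,0,-1]

L=[[1,0,0,0],[3,1,0,0],[-3,-3,1,0],[1,0,0,1]] U=[[-3,4,-1,5],[0,1,1,4],[0,0,-1,4],[0,0,0,-1]]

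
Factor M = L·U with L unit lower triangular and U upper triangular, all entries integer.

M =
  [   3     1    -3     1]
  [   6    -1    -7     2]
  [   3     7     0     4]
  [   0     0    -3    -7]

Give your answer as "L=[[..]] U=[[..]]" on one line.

  R1 -= 2·R0 → [0,-3,-1,0]
  R2 -= 1·R0 → [0,6,3,3]
  R3 -= 0·R0 → [0,0,-3,-7]
  R2 -= -2·R1 → [0,0,1,3]
  R3 -= 0·R1 → [0,0,-3,-7]
  R3 -= -3·R2 → [0,0,0,2]

L=[[1,0,0,0],[2,1,0,0],[1,-2,1,0],[0,0,-3,1]] U=[[3,1,-3,1],[0,-3,-1,0],[0,0,1,3],[0,0,0,2]]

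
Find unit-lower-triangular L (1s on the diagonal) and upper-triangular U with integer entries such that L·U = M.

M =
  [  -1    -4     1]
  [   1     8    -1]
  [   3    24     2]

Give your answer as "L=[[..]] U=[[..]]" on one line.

  R1 -= -1·R0 → [0,4,0]
  R2 -= -3·R0 → [0,12,5]
  R2 -= 3·R1 → [0,0,5]

L=[[1,0,0],[-1,1,0],[-3,3,1]] U=[[-1,-4,1],[0,4,0],[0,0,5]]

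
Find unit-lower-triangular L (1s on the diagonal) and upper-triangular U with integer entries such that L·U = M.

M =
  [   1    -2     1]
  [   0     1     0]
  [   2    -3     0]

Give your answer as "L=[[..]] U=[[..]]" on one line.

L=[[1,0,0],[0,1,0],[2,1,1]] U=[[1,-2,1],[0,1,0],[0,0,-2]]

  row1 -= 0·row0 → [0,1,0]
  row2 -= 2·row0 → [0,1,-2]
  row2 -= 1·row1 → [0,0,-2]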